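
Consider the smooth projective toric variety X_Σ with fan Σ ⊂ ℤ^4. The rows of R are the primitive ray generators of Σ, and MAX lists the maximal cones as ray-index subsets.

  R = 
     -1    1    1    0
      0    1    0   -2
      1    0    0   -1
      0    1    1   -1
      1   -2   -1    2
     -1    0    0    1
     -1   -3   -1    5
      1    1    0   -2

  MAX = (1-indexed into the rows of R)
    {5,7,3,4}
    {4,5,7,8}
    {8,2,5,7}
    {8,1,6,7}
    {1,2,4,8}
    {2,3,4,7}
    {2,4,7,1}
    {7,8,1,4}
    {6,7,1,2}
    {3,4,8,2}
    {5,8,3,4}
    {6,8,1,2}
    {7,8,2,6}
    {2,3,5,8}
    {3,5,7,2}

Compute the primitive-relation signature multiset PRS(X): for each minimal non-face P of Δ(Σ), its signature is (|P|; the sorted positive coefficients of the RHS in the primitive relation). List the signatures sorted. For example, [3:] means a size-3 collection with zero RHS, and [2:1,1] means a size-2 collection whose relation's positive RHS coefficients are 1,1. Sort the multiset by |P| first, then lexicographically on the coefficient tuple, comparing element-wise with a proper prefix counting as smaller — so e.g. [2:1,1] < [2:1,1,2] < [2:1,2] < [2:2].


9 collections generate NE(X_Σ); each relation:

  {3,6}:  v_{3} + v_{6} = 0 ; sig = [2:]
  {1,3}:  v_{1} + v_{3} = v_{4} ; sig = [2:1]
  {4,6}:  v_{4} + v_{6} = v_{1} ; sig = [2:1]
  {5,6}:  v_{5} + v_{6} = v_{7} + v_{8} ; sig = [2:1,1]
  {1,5}:  v_{1} + v_{5} = v_{4} + v_{7} + v_{8} ; sig = [2:1,1,1]
  {2,4,5}:  v_{2} + v_{4} + v_{5} = v_{3} ; sig = [3:1]
  {3,7,8}:  v_{3} + v_{7} + v_{8} = v_{5} ; sig = [3:1]
  {2,4,7,8}:  v_{2} + v_{4} + v_{7} + v_{8} = 0 ; sig = [4:]
  {1,2,7,8}:  v_{1} + v_{2} + v_{7} + v_{8} = v_{6} ; sig = [4:1]

Hence PRS(X_Σ) =
    |P|=2: 5 collections, coeffs (), (1), (1), (1,1), (1,1,1)
    |P|=3: 2 collections, coeffs (1), (1)
    |P|=4: 2 collections, coeffs (), (1)


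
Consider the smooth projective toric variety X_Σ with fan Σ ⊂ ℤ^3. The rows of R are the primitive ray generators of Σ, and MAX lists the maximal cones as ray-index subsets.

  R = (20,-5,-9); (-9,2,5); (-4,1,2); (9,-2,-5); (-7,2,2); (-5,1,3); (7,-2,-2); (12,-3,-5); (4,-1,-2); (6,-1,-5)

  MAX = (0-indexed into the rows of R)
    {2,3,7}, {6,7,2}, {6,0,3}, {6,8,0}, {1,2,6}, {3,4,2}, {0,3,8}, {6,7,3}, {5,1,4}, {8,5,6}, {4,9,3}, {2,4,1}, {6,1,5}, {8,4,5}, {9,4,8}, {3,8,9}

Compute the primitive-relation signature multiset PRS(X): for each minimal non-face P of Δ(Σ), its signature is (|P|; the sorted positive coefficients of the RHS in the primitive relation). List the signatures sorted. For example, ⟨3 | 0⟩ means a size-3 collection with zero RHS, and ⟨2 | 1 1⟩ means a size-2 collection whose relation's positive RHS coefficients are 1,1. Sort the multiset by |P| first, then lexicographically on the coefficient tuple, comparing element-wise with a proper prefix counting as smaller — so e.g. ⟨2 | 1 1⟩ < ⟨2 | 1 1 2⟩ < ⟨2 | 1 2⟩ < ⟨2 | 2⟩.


24 minimal non-faces of Δ(Σ) (on 10 rays):

  P = {1,3}:  v_{1} + v_{3} = 0  so sig = ⟨2 | 0⟩
  P = {2,8}:  v_{2} + v_{8} = 0  so sig = ⟨2 | 0⟩
  P = {4,6}:  v_{4} + v_{6} = 0  so sig = ⟨2 | 0⟩
  P = {1,8}:  v_{1} + v_{8} = v_{5}  so sig = ⟨2 | 1⟩
  P = {2,5}:  v_{2} + v_{5} = v_{1}  so sig = ⟨2 | 1⟩
  P = {3,5}:  v_{3} + v_{5} = v_{8}  so sig = ⟨2 | 1⟩
  P = {5,7}:  v_{5} + v_{7} = v_{6}  so sig = ⟨2 | 1⟩
  P = {0,1}:  v_{0} + v_{1} = v_{6} + v_{8}  so sig = ⟨2 | 1 1⟩
  P = {0,2}:  v_{0} + v_{2} = v_{3} + v_{6}  so sig = ⟨2 | 1 1⟩
  P = {0,4}:  v_{0} + v_{4} = v_{3} + v_{8}  so sig = ⟨2 | 1 1⟩
  P = {1,7}:  v_{1} + v_{7} = v_{2} + v_{6}  so sig = ⟨2 | 1 1⟩
  P = {1,9}:  v_{1} + v_{9} = v_{4} + v_{8}  so sig = ⟨2 | 1 1⟩
  P = {2,9}:  v_{2} + v_{9} = v_{3} + v_{4}  so sig = ⟨2 | 1 1⟩
  P = {4,7}:  v_{4} + v_{7} = v_{2} + v_{3}  so sig = ⟨2 | 1 1⟩
  P = {6,9}:  v_{6} + v_{9} = v_{3} + v_{8}  so sig = ⟨2 | 1 1⟩
  P = {7,8}:  v_{7} + v_{8} = v_{3} + v_{6}  so sig = ⟨2 | 1 1⟩
  P = {0,5}:  v_{0} + v_{5} = v_{6} + 2·v_{8}  so sig = ⟨2 | 1 2⟩
  P = {5,9}:  v_{5} + v_{9} = v_{4} + 2·v_{8}  so sig = ⟨2 | 1 2⟩
  P = {7,9}:  v_{7} + v_{9} = 2·v_{3}  so sig = ⟨2 | 2⟩
  P = {0,7}:  v_{0} + v_{7} = 2·v_{3} + 2·v_{6}  so sig = ⟨2 | 2 2⟩
  P = {0,9}:  v_{0} + v_{9} = 2·v_{3} + 2·v_{8}  so sig = ⟨2 | 2 2⟩
  P = {2,3,6}:  v_{2} + v_{3} + v_{6} = v_{7}  so sig = ⟨3 | 1⟩
  P = {3,4,8}:  v_{3} + v_{4} + v_{8} = v_{9}  so sig = ⟨3 | 1⟩
  P = {3,6,8}:  v_{3} + v_{6} + v_{8} = v_{0}  so sig = ⟨3 | 1⟩

Hence PRS(X_Σ) =
    ⟨2 | 0⟩
    ⟨2 | 0⟩
    ⟨2 | 0⟩
    ⟨2 | 1⟩
    ⟨2 | 1⟩
    ⟨2 | 1⟩
    ⟨2 | 1⟩
    ⟨2 | 1 1⟩
    ⟨2 | 1 1⟩
    ⟨2 | 1 1⟩
    ⟨2 | 1 1⟩
    ⟨2 | 1 1⟩
    ⟨2 | 1 1⟩
    ⟨2 | 1 1⟩
    ⟨2 | 1 1⟩
    ⟨2 | 1 1⟩
    ⟨2 | 1 2⟩
    ⟨2 | 1 2⟩
    ⟨2 | 2⟩
    ⟨2 | 2 2⟩
    ⟨2 | 2 2⟩
    ⟨3 | 1⟩
    ⟨3 | 1⟩
    ⟨3 | 1⟩


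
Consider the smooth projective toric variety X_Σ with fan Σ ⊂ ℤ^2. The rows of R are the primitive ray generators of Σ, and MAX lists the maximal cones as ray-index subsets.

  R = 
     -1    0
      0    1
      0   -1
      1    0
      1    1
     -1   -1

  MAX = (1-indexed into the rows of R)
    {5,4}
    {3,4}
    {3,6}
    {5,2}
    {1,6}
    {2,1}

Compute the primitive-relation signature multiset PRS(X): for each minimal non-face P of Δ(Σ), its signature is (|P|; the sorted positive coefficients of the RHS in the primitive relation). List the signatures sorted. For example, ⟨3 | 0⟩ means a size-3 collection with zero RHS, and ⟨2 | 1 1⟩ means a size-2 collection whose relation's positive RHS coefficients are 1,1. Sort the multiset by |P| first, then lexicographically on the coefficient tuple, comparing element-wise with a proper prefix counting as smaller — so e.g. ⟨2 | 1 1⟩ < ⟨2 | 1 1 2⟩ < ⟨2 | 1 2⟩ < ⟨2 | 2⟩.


9 collections generate NE(X_Σ); each relation:

  P = {1,4}:  v_{1} + v_{4} = 0  so sig = ⟨2 | 0⟩
  P = {2,3}:  v_{2} + v_{3} = 0  so sig = ⟨2 | 0⟩
  P = {5,6}:  v_{5} + v_{6} = 0  so sig = ⟨2 | 0⟩
  P = {1,3}:  v_{1} + v_{3} = v_{6}  so sig = ⟨2 | 1⟩
  P = {1,5}:  v_{1} + v_{5} = v_{2}  so sig = ⟨2 | 1⟩
  P = {2,4}:  v_{2} + v_{4} = v_{5}  so sig = ⟨2 | 1⟩
  P = {2,6}:  v_{2} + v_{6} = v_{1}  so sig = ⟨2 | 1⟩
  P = {3,5}:  v_{3} + v_{5} = v_{4}  so sig = ⟨2 | 1⟩
  P = {4,6}:  v_{4} + v_{6} = v_{3}  so sig = ⟨2 | 1⟩

Sorted signature multiset PRS(X):
{ ⟨2 | 0⟩ ×3,  ⟨2 | 1⟩ ×6 }


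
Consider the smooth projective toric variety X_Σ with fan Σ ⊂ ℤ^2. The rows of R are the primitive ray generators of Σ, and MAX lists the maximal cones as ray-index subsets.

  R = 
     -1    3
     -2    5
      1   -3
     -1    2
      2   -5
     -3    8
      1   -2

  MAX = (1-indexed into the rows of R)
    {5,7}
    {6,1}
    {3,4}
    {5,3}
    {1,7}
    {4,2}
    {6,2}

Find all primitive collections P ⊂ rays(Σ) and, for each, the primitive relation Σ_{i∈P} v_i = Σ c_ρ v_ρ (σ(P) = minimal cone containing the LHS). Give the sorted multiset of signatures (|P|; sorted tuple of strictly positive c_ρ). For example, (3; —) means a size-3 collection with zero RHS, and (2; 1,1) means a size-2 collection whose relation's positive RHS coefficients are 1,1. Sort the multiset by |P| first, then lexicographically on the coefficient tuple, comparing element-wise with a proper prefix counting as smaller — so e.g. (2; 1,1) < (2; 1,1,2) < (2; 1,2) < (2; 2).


14 collections generate NE(X_Σ); each relation:

  • {1,3}:  v_{1} + v_{3} = 0  ⟹  sig = (2; —)
  • {2,5}:  v_{2} + v_{5} = 0  ⟹  sig = (2; —)
  • {4,7}:  v_{4} + v_{7} = 0  ⟹  sig = (2; —)
  • {1,2}:  v_{1} + v_{2} = v_{6}  ⟹  sig = (2; 1)
  • {1,4}:  v_{1} + v_{4} = v_{2}  ⟹  sig = (2; 1)
  • {1,5}:  v_{1} + v_{5} = v_{7}  ⟹  sig = (2; 1)
  • {2,3}:  v_{2} + v_{3} = v_{4}  ⟹  sig = (2; 1)
  • {2,7}:  v_{2} + v_{7} = v_{1}  ⟹  sig = (2; 1)
  • {3,6}:  v_{3} + v_{6} = v_{2}  ⟹  sig = (2; 1)
  • {3,7}:  v_{3} + v_{7} = v_{5}  ⟹  sig = (2; 1)
  • {4,5}:  v_{4} + v_{5} = v_{3}  ⟹  sig = (2; 1)
  • {5,6}:  v_{5} + v_{6} = v_{1}  ⟹  sig = (2; 1)
  • {4,6}:  v_{4} + v_{6} = 2·v_{2}  ⟹  sig = (2; 2)
  • {6,7}:  v_{6} + v_{7} = 2·v_{1}  ⟹  sig = (2; 2)

Sorted signature multiset PRS(X):
{ (2; —) ×3,  (2; 1) ×9,  (2; 2) ×2 }


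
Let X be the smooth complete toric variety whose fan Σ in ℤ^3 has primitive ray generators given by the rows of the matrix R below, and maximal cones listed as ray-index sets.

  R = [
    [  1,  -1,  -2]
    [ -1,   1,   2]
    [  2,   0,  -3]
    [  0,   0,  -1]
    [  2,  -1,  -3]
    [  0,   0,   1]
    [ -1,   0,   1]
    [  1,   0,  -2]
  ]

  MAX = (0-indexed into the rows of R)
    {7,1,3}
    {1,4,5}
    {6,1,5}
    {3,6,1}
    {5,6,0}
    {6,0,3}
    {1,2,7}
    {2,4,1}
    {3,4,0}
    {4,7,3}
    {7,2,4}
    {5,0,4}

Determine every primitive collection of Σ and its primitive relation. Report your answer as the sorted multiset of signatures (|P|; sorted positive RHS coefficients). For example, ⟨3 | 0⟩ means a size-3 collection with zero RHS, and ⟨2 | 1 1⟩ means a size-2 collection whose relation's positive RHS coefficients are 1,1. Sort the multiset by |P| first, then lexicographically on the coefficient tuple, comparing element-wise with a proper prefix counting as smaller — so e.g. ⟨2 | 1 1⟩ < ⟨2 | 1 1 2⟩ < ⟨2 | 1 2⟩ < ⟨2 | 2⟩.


12 collections generate NE(X_Σ); each relation:

  {0,1}:  v_{0} + v_{1} = 0  →  sig = ⟨2 | 0⟩
  {3,5}:  v_{3} + v_{5} = 0  →  sig = ⟨2 | 0⟩
  {2,6}:  v_{2} + v_{6} = v_{7}  →  sig = ⟨2 | 1⟩
  {4,6}:  v_{4} + v_{6} = v_{0}  →  sig = ⟨2 | 1⟩
  {6,7}:  v_{6} + v_{7} = v_{3}  →  sig = ⟨2 | 1⟩
  {0,2}:  v_{0} + v_{2} = v_{4} + v_{7}  →  sig = ⟨2 | 1 1⟩
  {0,7}:  v_{0} + v_{7} = v_{3} + v_{4}  →  sig = ⟨2 | 1 1⟩
  {5,7}:  v_{5} + v_{7} = v_{1} + v_{4}  →  sig = ⟨2 | 1 1⟩
  {2,3}:  v_{2} + v_{3} = 2·v_{7}  →  sig = ⟨2 | 2⟩
  {2,5}:  v_{2} + v_{5} = 2·v_{1} + 2·v_{4}  →  sig = ⟨2 | 2 2⟩
  {1,3,4}:  v_{1} + v_{3} + v_{4} = v_{7}  →  sig = ⟨3 | 1⟩
  {1,4,7}:  v_{1} + v_{4} + v_{7} = v_{2}  →  sig = ⟨3 | 1⟩

Signatures (|P|; sorted positive RHS coefficients), sorted:
    |P|=2: 10 collections, coeffs (), (), (1), (1), (1), (1,1), (1,1), (1,1), (2), (2,2)
    |P|=3: 2 collections, coeffs (1), (1)


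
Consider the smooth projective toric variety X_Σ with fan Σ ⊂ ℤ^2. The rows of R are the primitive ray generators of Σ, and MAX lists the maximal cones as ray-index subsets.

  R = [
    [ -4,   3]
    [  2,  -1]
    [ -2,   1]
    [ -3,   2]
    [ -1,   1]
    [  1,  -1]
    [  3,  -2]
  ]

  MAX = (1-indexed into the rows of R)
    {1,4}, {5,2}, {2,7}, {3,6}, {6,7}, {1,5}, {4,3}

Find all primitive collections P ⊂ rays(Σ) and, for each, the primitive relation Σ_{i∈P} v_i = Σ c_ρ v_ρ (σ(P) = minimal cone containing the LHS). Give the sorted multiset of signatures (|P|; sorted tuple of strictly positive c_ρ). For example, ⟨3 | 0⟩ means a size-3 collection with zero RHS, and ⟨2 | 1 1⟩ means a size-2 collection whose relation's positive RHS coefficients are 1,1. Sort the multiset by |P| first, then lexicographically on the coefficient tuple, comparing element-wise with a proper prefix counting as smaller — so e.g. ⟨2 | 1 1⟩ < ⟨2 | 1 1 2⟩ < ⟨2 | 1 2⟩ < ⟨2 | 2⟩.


14 minimal non-faces of Δ(Σ) (on 7 rays):

  {2,3}:  v_{2} + v_{3} = 0  →  sig = ⟨2 | 0⟩
  {4,7}:  v_{4} + v_{7} = 0  →  sig = ⟨2 | 0⟩
  {5,6}:  v_{5} + v_{6} = 0  →  sig = ⟨2 | 0⟩
  {1,6}:  v_{1} + v_{6} = v_{4}  →  sig = ⟨2 | 1⟩
  {1,7}:  v_{1} + v_{7} = v_{5}  →  sig = ⟨2 | 1⟩
  {2,4}:  v_{2} + v_{4} = v_{5}  →  sig = ⟨2 | 1⟩
  {2,6}:  v_{2} + v_{6} = v_{7}  →  sig = ⟨2 | 1⟩
  {3,5}:  v_{3} + v_{5} = v_{4}  →  sig = ⟨2 | 1⟩
  {3,7}:  v_{3} + v_{7} = v_{6}  →  sig = ⟨2 | 1⟩
  {4,5}:  v_{4} + v_{5} = v_{1}  →  sig = ⟨2 | 1⟩
  {4,6}:  v_{4} + v_{6} = v_{3}  →  sig = ⟨2 | 1⟩
  {5,7}:  v_{5} + v_{7} = v_{2}  →  sig = ⟨2 | 1⟩
  {1,2}:  v_{1} + v_{2} = 2·v_{5}  →  sig = ⟨2 | 2⟩
  {1,3}:  v_{1} + v_{3} = 2·v_{4}  →  sig = ⟨2 | 2⟩

Signatures (|P|; sorted positive RHS coefficients), sorted:
    ⟨2 | 0⟩
    ⟨2 | 0⟩
    ⟨2 | 0⟩
    ⟨2 | 1⟩
    ⟨2 | 1⟩
    ⟨2 | 1⟩
    ⟨2 | 1⟩
    ⟨2 | 1⟩
    ⟨2 | 1⟩
    ⟨2 | 1⟩
    ⟨2 | 1⟩
    ⟨2 | 1⟩
    ⟨2 | 2⟩
    ⟨2 | 2⟩


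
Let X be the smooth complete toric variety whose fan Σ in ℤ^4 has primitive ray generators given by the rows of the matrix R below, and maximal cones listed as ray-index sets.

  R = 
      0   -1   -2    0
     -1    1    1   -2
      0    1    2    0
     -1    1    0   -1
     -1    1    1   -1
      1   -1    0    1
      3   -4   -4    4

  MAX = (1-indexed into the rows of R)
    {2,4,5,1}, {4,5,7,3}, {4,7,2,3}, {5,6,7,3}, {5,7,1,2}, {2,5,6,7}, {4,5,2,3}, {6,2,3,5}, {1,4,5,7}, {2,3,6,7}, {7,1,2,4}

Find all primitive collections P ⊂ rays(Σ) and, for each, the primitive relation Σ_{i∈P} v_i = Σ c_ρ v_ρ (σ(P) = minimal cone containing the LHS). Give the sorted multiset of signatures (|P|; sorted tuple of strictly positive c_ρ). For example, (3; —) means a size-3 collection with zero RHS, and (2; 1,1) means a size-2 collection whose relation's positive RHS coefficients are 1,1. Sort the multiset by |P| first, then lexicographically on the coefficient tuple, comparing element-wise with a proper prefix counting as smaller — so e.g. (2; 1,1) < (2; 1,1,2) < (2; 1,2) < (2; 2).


The 5 primitive collections of Σ (r=7, n=4):

  P={1,3}:  v_{1} + v_{3} = 0  so sig = (2; —)
  P={4,6}:  v_{4} + v_{6} = 0  so sig = (2; —)
  P={1,6}:  v_{1} + v_{6} = v_{2} + v_{5} + v_{7}  so sig = (2; 1,1,1)
  P={2,3,5,7}:  v_{2} + v_{3} + v_{5} + v_{7} = v_{6}  so sig = (4; 1)
  P={2,4,5,7}:  v_{2} + v_{4} + v_{5} + v_{7} = v_{1}  so sig = (4; 1)

Sorted signature multiset PRS(X):
    (2; —)
    (2; —)
    (2; 1,1,1)
    (4; 1)
    (4; 1)


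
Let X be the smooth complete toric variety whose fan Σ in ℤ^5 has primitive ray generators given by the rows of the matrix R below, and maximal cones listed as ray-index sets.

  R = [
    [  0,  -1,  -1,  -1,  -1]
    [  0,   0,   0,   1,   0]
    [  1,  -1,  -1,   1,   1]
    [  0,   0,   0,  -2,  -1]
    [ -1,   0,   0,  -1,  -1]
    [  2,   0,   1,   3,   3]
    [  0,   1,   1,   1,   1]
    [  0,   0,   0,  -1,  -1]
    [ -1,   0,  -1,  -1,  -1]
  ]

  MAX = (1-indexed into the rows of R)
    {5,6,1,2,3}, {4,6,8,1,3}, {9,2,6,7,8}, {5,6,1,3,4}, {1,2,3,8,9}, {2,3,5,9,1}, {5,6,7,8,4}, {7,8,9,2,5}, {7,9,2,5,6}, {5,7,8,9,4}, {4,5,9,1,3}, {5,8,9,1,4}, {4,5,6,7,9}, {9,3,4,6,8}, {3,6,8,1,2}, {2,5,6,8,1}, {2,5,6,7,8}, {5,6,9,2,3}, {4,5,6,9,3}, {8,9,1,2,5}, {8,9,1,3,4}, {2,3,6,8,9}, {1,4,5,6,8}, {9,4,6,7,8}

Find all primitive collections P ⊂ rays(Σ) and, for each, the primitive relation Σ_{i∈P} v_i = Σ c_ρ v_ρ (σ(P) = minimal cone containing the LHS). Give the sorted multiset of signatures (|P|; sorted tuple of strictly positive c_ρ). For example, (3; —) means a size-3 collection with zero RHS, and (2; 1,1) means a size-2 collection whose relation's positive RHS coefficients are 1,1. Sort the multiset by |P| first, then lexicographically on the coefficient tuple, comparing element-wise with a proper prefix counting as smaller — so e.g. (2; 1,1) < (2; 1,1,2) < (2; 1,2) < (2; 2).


|primitive collections| = 6. Relations:

  {1,7}:  v_{1} + v_{7} = 0 — sig = (2; —)
  {2,4}:  v_{2} + v_{4} = v_{8} — sig = (2; 1)
  {3,7}:  v_{3} + v_{7} = v_{6} + v_{9} — sig = (2; 1,1)
  {1,6,9}:  v_{1} + v_{6} + v_{9} = v_{3} — sig = (3; 1)
  {3,5,8}:  v_{3} + v_{5} + v_{8} = v_{1} — sig = (3; 1)
  {5,6,8,9}:  v_{5} + v_{6} + v_{8} + v_{9} = 0 — sig = (4; —)

so the primitive-relation signature multiset is
[(2; —), (2; 1), (2; 1,1), (3; 1), (3; 1), (4; —)]


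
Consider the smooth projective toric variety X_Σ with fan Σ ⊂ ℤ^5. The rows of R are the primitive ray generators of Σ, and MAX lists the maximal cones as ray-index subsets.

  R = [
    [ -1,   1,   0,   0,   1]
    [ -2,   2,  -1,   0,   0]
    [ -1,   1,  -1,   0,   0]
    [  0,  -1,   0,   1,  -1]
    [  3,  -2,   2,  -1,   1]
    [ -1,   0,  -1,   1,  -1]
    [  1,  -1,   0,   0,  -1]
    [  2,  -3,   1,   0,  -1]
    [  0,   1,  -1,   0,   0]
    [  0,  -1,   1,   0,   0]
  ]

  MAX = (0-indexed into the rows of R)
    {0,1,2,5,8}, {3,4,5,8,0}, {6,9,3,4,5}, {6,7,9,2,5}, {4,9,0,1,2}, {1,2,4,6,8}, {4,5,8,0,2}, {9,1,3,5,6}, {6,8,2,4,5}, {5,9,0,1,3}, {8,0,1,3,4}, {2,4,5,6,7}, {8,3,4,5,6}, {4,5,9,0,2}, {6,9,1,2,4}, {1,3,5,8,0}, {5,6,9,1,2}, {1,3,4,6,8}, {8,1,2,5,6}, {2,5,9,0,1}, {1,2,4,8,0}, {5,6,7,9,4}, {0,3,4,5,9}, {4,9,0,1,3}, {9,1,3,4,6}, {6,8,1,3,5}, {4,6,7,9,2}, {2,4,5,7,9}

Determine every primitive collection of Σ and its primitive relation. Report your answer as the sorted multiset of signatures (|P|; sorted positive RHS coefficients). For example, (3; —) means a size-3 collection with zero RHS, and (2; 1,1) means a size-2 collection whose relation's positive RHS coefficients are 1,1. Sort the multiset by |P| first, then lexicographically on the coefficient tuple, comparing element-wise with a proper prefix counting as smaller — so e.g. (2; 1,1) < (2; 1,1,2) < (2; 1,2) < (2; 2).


Δ(Σ) — 10 vertices, 9 min non-faces:

  P = {0,6}:  v_{0} + v_{6} = 0  ⇒ sig = (2; —)
  P = {8,9}:  v_{8} + v_{9} = 0  ⇒ sig = (2; —)
  P = {2,3}:  v_{2} + v_{3} = v_{5}  ⇒ sig = (2; 1)
  P = {1,7}:  v_{1} + v_{7} = v_{2} + v_{6} + v_{9}  ⇒ sig = (2; 1,1,1)
  P = {0,7}:  v_{0} + v_{7} = v_{2} + v_{4} + v_{5} + v_{9}  ⇒ sig = (2; 1,1,1,1)
  P = {7,8}:  v_{7} + v_{8} = v_{2} + v_{4} + v_{5} + v_{6}  ⇒ sig = (2; 1,1,1,1)
  P = {3,7}:  v_{3} + v_{7} = v_{4} + 2·v_{5} + v_{6} + v_{9}  ⇒ sig = (2; 1,1,1,2)
  P = {1,4,5}:  v_{1} + v_{4} + v_{5} = 0  ⇒ sig = (3; —)
  P = {2,4,5,6,9}:  v_{2} + v_{4} + v_{5} + v_{6} + v_{9} = v_{7}  ⇒ sig = (5; 1)

so the primitive-relation signature multiset is
    |P|=2: 7 collections, coeffs (), (), (1), (1,1,1), (1,1,1,1), (1,1,1,1), (1,1,1,2)
    |P|=3: 1 collection, coeffs ()
    |P|=5: 1 collection, coeffs (1)


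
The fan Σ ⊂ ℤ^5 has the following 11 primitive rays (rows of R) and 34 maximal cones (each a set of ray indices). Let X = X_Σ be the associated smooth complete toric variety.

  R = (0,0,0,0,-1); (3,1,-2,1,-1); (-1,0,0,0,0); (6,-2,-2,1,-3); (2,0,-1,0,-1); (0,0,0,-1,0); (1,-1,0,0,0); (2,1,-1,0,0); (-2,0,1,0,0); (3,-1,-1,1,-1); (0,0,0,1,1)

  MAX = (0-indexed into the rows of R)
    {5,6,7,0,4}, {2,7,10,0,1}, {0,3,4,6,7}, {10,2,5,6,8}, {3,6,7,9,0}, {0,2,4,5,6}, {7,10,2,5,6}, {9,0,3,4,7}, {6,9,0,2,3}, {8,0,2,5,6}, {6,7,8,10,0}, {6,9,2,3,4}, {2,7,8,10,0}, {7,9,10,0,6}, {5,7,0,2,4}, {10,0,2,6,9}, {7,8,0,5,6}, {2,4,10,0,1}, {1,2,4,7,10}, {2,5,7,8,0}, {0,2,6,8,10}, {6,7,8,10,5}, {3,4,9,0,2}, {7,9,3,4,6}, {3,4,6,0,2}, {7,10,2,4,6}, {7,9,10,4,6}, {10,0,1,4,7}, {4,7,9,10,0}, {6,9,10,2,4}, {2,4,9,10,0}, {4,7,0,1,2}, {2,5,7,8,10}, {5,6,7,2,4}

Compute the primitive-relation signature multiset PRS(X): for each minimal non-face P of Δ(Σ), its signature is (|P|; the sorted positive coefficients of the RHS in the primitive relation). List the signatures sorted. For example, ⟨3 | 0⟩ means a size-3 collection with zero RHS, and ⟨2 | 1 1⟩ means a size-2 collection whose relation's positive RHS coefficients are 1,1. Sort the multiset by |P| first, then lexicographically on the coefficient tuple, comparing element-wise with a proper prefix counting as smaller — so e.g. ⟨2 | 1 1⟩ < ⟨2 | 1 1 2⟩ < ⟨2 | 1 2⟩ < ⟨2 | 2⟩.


The 20 primitive collections of Σ (r=11, n=5):

  {4,8}:  v_{4} + v_{8} = v_{0} — sig = ⟨2 | 1⟩
  {5,9}:  v_{5} + v_{9} = v_{4} + v_{6} — sig = ⟨2 | 1 1⟩
  {1,5}:  v_{1} + v_{5} = v_{2} + v_{4} + v_{7} — sig = ⟨2 | 1 1 1⟩
  {1,8}:  v_{1} + v_{8} = 2·v_{0} + v_{2} + v_{7} + v_{10} — sig = ⟨2 | 1 1 1 2⟩
  {1,3}:  v_{1} + v_{3} = v_{0} + 3·v_{4} + v_{9} + v_{10} — sig = ⟨2 | 1 1 1 3⟩
  {3,8}:  v_{3} + v_{8} = 2·v_{0} + v_{6} + v_{9} — sig = ⟨2 | 1 1 2⟩
  {8,9}:  v_{8} + v_{9} = 2·v_{0} + v_{6} + v_{10} — sig = ⟨2 | 1 1 2⟩
  {1,6}:  v_{1} + v_{6} = 2·v_{4} + v_{10} — sig = ⟨2 | 1 2⟩
  {3,5}:  v_{3} + v_{5} = v_{0} + 2·v_{4} + 2·v_{6} — sig = ⟨2 | 1 2 2⟩
  {1,9}:  v_{1} + v_{9} = v_{0} + 3·v_{4} + 2·v_{10} — sig = ⟨2 | 1 2 3⟩
  {3,10}:  v_{3} + v_{10} = 2·v_{9} — sig = ⟨2 | 2⟩
  {0,5,10}:  v_{0} + v_{5} + v_{10} = 0 — sig = ⟨3 | 0⟩
  {4,5,10}:  v_{4} + v_{5} + v_{10} = v_{2} + v_{6} + v_{7} — sig = ⟨3 | 1 1 1⟩
  {2,3,7}:  v_{2} + v_{3} + v_{7} = 2·v_{4} + v_{9} — sig = ⟨3 | 1 2⟩
  {2,7,9}:  v_{2} + v_{7} + v_{9} = 2·v_{4} + v_{10} — sig = ⟨3 | 1 2⟩
  {2,6,7,8}:  v_{2} + v_{6} + v_{7} + v_{8} = 0 — sig = ⟨4 | 0⟩
  {0,2,6,7}:  v_{0} + v_{2} + v_{6} + v_{7} = v_{4} — sig = ⟨4 | 1⟩
  {0,4,6,9}:  v_{0} + v_{4} + v_{6} + v_{9} = v_{3} — sig = ⟨4 | 1⟩
  {0,4,6,10}:  v_{0} + v_{4} + v_{6} + v_{10} = v_{9} — sig = ⟨4 | 1⟩
  {0,2,4,7,10}:  v_{0} + v_{2} + v_{4} + v_{7} + v_{10} = v_{1} — sig = ⟨5 | 1⟩

so the primitive-relation signature multiset is
{ ⟨2 | 1⟩,  ⟨2 | 1 1⟩,  ⟨2 | 1 1 1⟩,  ⟨2 | 1 1 1 2⟩,  ⟨2 | 1 1 1 3⟩,  ⟨2 | 1 1 2⟩ ×2,  ⟨2 | 1 2⟩,  ⟨2 | 1 2 2⟩,  ⟨2 | 1 2 3⟩,  ⟨2 | 2⟩,  ⟨3 | 0⟩,  ⟨3 | 1 1 1⟩,  ⟨3 | 1 2⟩ ×2,  ⟨4 | 0⟩,  ⟨4 | 1⟩ ×3,  ⟨5 | 1⟩ }


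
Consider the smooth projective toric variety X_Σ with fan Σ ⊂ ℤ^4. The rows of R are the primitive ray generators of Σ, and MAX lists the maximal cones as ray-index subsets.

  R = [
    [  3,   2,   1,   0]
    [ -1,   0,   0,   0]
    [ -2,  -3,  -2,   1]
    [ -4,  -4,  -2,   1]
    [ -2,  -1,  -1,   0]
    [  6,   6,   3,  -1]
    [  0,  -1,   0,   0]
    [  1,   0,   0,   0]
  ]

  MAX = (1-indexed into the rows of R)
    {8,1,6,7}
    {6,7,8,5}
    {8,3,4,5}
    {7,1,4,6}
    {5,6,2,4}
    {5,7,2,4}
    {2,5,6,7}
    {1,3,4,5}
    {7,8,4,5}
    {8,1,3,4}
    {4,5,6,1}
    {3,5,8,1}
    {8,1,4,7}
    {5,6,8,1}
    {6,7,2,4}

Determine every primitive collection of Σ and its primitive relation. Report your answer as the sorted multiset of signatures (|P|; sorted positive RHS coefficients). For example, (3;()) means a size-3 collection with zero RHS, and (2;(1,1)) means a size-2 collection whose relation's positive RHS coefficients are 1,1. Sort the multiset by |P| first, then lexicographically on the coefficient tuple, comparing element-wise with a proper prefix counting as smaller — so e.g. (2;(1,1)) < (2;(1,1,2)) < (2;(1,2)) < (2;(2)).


9 minimal non-faces of Δ(Σ) (on 8 rays):

  P = {2,8}:  v_{2} + v_{8} = 0  →  sig = (2;())
  P = {1,2}:  v_{1} + v_{2} = v_{4} + v_{6}  →  sig = (2;(1,1))
  P = {2,3}:  v_{2} + v_{3} = v_{1} + v_{4} + v_{5}  →  sig = (2;(1,1,1))
  P = {3,6}:  v_{3} + v_{6} = 2·v_{1} + v_{5}  →  sig = (2;(1,2))
  P = {3,7}:  v_{3} + v_{7} = v_{4} + 2·v_{8}  →  sig = (2;(1,2))
  P = {1,5,7}:  v_{1} + v_{5} + v_{7} = v_{8}  →  sig = (3;(1))
  P = {4,6,8}:  v_{4} + v_{6} + v_{8} = v_{1}  →  sig = (3;(1))
  P = {4,5,6,7}:  v_{4} + v_{5} + v_{6} + v_{7} = 0  →  sig = (4;())
  P = {1,4,5,8}:  v_{1} + v_{4} + v_{5} + v_{8} = v_{3}  →  sig = (4;(1))

Hence PRS(X_Σ) =
[(2;()), (2;(1,1)), (2;(1,1,1)), (2;(1,2)), (2;(1,2)), (3;(1)), (3;(1)), (4;()), (4;(1))]


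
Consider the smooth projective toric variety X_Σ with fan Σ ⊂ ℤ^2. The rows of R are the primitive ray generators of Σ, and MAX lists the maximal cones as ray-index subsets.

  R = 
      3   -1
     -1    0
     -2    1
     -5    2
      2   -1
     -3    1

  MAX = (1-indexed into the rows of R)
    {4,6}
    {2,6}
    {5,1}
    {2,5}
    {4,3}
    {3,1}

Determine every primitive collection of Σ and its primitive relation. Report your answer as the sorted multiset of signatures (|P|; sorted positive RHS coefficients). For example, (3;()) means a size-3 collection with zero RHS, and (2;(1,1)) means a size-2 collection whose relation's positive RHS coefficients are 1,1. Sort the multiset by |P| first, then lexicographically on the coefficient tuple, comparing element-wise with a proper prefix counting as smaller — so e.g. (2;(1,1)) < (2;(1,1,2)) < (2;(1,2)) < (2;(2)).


Δ(Σ) — 6 vertices, 9 min non-faces:

  P = {1,6}:  v_{1} + v_{6} = 0  ⇒ sig = (2;())
  P = {3,5}:  v_{3} + v_{5} = 0  ⇒ sig = (2;())
  P = {1,2}:  v_{1} + v_{2} = v_{5}  ⇒ sig = (2;(1))
  P = {1,4}:  v_{1} + v_{4} = v_{3}  ⇒ sig = (2;(1))
  P = {2,3}:  v_{2} + v_{3} = v_{6}  ⇒ sig = (2;(1))
  P = {3,6}:  v_{3} + v_{6} = v_{4}  ⇒ sig = (2;(1))
  P = {4,5}:  v_{4} + v_{5} = v_{6}  ⇒ sig = (2;(1))
  P = {5,6}:  v_{5} + v_{6} = v_{2}  ⇒ sig = (2;(1))
  P = {2,4}:  v_{2} + v_{4} = 2·v_{6}  ⇒ sig = (2;(2))

so the primitive-relation signature multiset is
{ (2;()) ×2,  (2;(1)) ×6,  (2;(2)) }


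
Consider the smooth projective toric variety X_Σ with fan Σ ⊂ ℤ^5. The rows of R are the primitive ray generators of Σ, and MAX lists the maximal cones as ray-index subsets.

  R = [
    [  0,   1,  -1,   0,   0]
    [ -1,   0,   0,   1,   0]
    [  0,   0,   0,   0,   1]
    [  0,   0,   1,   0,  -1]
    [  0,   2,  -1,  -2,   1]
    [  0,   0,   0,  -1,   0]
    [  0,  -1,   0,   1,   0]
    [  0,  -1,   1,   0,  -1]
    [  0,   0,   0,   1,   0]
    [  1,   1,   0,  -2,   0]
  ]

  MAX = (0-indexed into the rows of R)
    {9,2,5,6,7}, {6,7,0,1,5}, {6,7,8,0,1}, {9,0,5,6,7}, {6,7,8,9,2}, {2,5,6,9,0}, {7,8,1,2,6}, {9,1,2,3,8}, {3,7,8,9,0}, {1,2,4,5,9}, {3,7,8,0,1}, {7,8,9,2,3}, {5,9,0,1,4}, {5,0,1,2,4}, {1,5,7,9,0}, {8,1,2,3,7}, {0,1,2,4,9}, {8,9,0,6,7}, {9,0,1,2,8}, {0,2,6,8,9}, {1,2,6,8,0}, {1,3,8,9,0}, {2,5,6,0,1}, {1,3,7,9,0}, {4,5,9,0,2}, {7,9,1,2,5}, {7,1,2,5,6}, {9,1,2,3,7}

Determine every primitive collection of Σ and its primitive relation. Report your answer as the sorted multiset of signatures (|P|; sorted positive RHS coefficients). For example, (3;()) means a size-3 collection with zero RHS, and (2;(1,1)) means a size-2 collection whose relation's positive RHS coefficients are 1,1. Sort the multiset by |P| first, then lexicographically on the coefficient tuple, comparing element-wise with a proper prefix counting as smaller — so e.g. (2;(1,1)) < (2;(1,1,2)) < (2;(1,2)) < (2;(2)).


Δ(Σ) — 10 vertices, 12 min non-faces:

  P={5,8}:  v_{5} + v_{8} = 0  ⇒ sig = (2;())
  P={3,6}:  v_{3} + v_{6} = v_{7} + v_{8}  ⇒ sig = (2;(1,1))
  P={3,5}:  v_{3} + v_{5} = v_{1} + v_{7} + v_{9}  ⇒ sig = (2;(1,1,1))
  P={4,6}:  v_{4} + v_{6} = v_{0} + v_{2} + v_{5}  ⇒ sig = (2;(1,1,1))
  P={4,7}:  v_{4} + v_{7} = v_{1} + v_{5} + v_{9}  ⇒ sig = (2;(1,1,1))
  P={4,8}:  v_{4} + v_{8} = v_{0} + v_{1} + v_{2} + v_{9}  ⇒ sig = (2;(1,1,1,1))
  P={3,4}:  v_{3} + v_{4} = 2·v_{1} + 2·v_{9}  ⇒ sig = (2;(2,2))
  P={0,2,7}:  v_{0} + v_{2} + v_{7} = 0  ⇒ sig = (3;())
  P={1,6,9}:  v_{1} + v_{6} + v_{9} = 0  ⇒ sig = (3;())
  P={0,2,3}:  v_{0} + v_{2} + v_{3} = v_{1} + v_{8} + v_{9}  ⇒ sig = (3;(1,1,1))
  P={1,7,8,9}:  v_{1} + v_{7} + v_{8} + v_{9} = v_{3}  ⇒ sig = (4;(1))
  P={0,1,2,5,9}:  v_{0} + v_{1} + v_{2} + v_{5} + v_{9} = v_{4}  ⇒ sig = (5;(1))

Signatures (|P|; sorted positive RHS coefficients), sorted:
{ (2;()),  (2;(1,1)),  (2;(1,1,1)) ×3,  (2;(1,1,1,1)),  (2;(2,2)),  (3;()) ×2,  (3;(1,1,1)),  (4;(1)),  (5;(1)) }


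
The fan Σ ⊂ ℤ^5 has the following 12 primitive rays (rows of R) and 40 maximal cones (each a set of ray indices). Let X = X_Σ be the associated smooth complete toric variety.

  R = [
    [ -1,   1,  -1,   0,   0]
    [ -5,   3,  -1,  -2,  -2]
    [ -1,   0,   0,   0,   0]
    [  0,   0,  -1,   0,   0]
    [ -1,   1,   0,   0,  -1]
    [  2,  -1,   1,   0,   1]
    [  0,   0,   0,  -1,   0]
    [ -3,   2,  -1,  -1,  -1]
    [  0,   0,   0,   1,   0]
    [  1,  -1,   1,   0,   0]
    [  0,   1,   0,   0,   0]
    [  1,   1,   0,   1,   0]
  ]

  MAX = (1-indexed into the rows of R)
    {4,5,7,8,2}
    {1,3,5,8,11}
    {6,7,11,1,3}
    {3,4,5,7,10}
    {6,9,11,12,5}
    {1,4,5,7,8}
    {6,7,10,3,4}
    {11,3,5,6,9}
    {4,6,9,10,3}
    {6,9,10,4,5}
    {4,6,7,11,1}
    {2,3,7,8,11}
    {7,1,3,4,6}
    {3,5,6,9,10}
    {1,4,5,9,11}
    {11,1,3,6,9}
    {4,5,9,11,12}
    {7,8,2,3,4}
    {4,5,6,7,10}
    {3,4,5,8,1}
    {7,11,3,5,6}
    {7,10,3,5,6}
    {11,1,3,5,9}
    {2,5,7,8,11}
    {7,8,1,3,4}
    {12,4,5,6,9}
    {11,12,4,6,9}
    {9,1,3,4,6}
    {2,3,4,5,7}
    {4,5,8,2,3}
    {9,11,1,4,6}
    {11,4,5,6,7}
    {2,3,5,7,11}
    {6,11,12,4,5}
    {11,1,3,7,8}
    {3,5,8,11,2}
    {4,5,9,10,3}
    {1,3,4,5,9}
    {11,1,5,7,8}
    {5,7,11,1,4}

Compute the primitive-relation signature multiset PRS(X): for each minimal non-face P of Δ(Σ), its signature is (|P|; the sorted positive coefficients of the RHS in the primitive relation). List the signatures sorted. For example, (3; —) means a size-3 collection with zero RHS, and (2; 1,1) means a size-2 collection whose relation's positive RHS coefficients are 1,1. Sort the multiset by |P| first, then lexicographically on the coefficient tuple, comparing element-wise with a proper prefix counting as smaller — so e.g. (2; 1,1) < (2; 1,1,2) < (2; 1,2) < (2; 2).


|primitive collections| = 24. Relations:

  {1,10}:  v_{1} + v_{10} = 0  ⇒ sig = (2; —)
  {7,9}:  v_{7} + v_{9} = 0  ⇒ sig = (2; —)
  {3,12}:  v_{3} + v_{12} = v_{9} + v_{11}  ⇒ sig = (2; 1,1)
  {10,11}:  v_{10} + v_{11} = v_{5} + v_{6}  ⇒ sig = (2; 1,1)
  {2,9}:  v_{2} + v_{9} = v_{3} + v_{5} + v_{8}  ⇒ sig = (2; 1,1,1)
  {2,12}:  v_{2} + v_{12} = v_{5} + v_{8} + v_{11}  ⇒ sig = (2; 1,1,1)
  {6,8}:  v_{6} + v_{8} = v_{3} + v_{7} + v_{11}  ⇒ sig = (2; 1,1,1)
  {8,9}:  v_{8} + v_{9} = v_{1} + v_{3} + v_{5}  ⇒ sig = (2; 1,1,1)
  {8,10}:  v_{8} + v_{10} = v_{3} + v_{5} + v_{7}  ⇒ sig = (2; 1,1,1)
  {8,12}:  v_{8} + v_{12} = v_{1} + v_{5} + v_{11}  ⇒ sig = (2; 1,1,1)
  {7,12}:  v_{7} + v_{12} = v_{4} + v_{5} + v_{6} + v_{11}  ⇒ sig = (2; 1,1,1,1)
  {1,12}:  v_{1} + v_{12} = v_{4} + v_{9} + 2·v_{11}  ⇒ sig = (2; 1,1,2)
  {2,6}:  v_{2} + v_{6} = 2·v_{3} + v_{5} + 2·v_{7} + v_{11}  ⇒ sig = (2; 1,1,2,2)
  {10,12}:  v_{10} + v_{12} = v_{4} + 2·v_{5} + 2·v_{6} + v_{9}  ⇒ sig = (2; 1,1,2,2)
  {1,2}:  v_{1} + v_{2} = 2·v_{8}  ⇒ sig = (2; 2)
  {2,10}:  v_{2} + v_{10} = 2·v_{3} + 2·v_{5} + 2·v_{7}  ⇒ sig = (2; 2,2,2)
  {1,5,6}:  v_{1} + v_{5} + v_{6} = v_{11}  ⇒ sig = (3; 1)
  {3,4,11}:  v_{3} + v_{4} + v_{11} = v_{1}  ⇒ sig = (3; 1)
  {2,4,11}:  v_{2} + v_{4} + v_{11} = v_{1} + v_{5} + v_{7} + v_{8}  ⇒ sig = (3; 1,1,1,1)
  {4,8,11}:  v_{4} + v_{8} + v_{11} = 2·v_{1} + v_{5} + v_{7}  ⇒ sig = (3; 1,1,2)
  {3,4,5,6}:  v_{3} + v_{4} + v_{5} + v_{6} = 0  ⇒ sig = (4; —)
  {1,3,5,7}:  v_{1} + v_{3} + v_{5} + v_{7} = v_{8}  ⇒ sig = (4; 1)
  {3,5,7,8}:  v_{3} + v_{5} + v_{7} + v_{8} = v_{2}  ⇒ sig = (4; 1)
  {4,5,6,9,11}:  v_{4} + v_{5} + v_{6} + v_{9} + v_{11} = v_{12}  ⇒ sig = (5; 1)

so the primitive-relation signature multiset is
[(2; —), (2; —), (2; 1,1), (2; 1,1), (2; 1,1,1), (2; 1,1,1), (2; 1,1,1), (2; 1,1,1), (2; 1,1,1), (2; 1,1,1), (2; 1,1,1,1), (2; 1,1,2), (2; 1,1,2,2), (2; 1,1,2,2), (2; 2), (2; 2,2,2), (3; 1), (3; 1), (3; 1,1,1,1), (3; 1,1,2), (4; —), (4; 1), (4; 1), (5; 1)]


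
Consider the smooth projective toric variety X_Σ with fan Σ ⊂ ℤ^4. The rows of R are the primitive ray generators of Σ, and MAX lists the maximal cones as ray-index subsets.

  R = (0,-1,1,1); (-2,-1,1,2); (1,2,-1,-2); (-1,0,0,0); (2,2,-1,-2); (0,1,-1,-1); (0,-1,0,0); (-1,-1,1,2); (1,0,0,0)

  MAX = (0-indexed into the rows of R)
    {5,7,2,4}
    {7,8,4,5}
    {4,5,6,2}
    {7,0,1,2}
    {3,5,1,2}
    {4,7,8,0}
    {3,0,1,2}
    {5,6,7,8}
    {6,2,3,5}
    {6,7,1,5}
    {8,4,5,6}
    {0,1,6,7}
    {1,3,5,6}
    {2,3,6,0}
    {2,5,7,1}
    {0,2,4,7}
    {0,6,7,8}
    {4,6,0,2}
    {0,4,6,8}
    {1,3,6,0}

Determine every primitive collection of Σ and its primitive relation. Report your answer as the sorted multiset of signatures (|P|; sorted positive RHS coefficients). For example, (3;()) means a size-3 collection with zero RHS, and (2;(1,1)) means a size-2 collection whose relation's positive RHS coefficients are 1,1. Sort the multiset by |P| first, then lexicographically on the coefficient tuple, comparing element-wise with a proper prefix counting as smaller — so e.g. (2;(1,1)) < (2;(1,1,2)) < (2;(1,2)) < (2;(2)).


Δ(Σ) — 9 vertices, 10 min non-faces:

  {0,5}:  v_{0} + v_{5} = 0 ; sig = (2;())
  {3,8}:  v_{3} + v_{8} = 0 ; sig = (2;())
  {1,8}:  v_{1} + v_{8} = v_{7} ; sig = (2;(1))
  {2,8}:  v_{2} + v_{8} = v_{4} ; sig = (2;(1))
  {3,4}:  v_{3} + v_{4} = v_{2} ; sig = (2;(1))
  {3,7}:  v_{3} + v_{7} = v_{1} ; sig = (2;(1))
  {1,4}:  v_{1} + v_{4} = v_{2} + v_{7} ; sig = (2;(1,1))
  {2,6,7}:  v_{2} + v_{6} + v_{7} = 0 ; sig = (3;())
  {1,2,6}:  v_{1} + v_{2} + v_{6} = v_{3} ; sig = (3;(1))
  {4,6,7}:  v_{4} + v_{6} + v_{7} = v_{8} ; sig = (3;(1))

Signatures (|P|; sorted positive RHS coefficients), sorted:
[(2;()), (2;()), (2;(1)), (2;(1)), (2;(1)), (2;(1)), (2;(1,1)), (3;()), (3;(1)), (3;(1))]


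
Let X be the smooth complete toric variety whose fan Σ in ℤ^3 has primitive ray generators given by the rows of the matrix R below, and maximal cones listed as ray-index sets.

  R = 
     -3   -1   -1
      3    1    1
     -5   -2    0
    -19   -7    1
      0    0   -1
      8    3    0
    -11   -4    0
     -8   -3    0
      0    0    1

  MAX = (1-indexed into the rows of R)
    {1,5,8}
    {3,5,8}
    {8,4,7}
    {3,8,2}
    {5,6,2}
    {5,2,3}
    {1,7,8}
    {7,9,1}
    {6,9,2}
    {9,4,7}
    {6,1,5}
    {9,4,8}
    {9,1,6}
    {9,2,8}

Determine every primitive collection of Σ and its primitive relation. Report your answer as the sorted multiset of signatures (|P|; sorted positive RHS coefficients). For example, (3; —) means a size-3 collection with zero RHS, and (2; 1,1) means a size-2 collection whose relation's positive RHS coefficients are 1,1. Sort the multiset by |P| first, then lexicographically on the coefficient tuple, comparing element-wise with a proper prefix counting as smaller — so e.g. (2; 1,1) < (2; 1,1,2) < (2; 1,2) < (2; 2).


|primitive collections| = 18. Relations:

  P = {1,2}:  v_{1} + v_{2} = 0  so sig = (2; —)
  P = {5,9}:  v_{5} + v_{9} = 0  so sig = (2; —)
  P = {6,8}:  v_{6} + v_{8} = 0  so sig = (2; —)
  P = {1,3}:  v_{1} + v_{3} = v_{5} + v_{8}  so sig = (2; 1,1)
  P = {2,7}:  v_{2} + v_{7} = v_{8} + v_{9}  so sig = (2; 1,1)
  P = {3,6}:  v_{3} + v_{6} = v_{2} + v_{5}  so sig = (2; 1,1)
  P = {3,9}:  v_{3} + v_{9} = v_{2} + v_{8}  so sig = (2; 1,1)
  P = {4,5}:  v_{4} + v_{5} = v_{7} + v_{8}  so sig = (2; 1,1)
  P = {4,6}:  v_{4} + v_{6} = v_{7} + v_{9}  so sig = (2; 1,1)
  P = {5,7}:  v_{5} + v_{7} = v_{1} + v_{8}  so sig = (2; 1,1)
  P = {6,7}:  v_{6} + v_{7} = v_{1} + v_{9}  so sig = (2; 1,1)
  P = {3,4}:  v_{3} + v_{4} = 3·v_{8} + v_{9}  so sig = (2; 1,3)
  P = {1,4}:  v_{1} + v_{4} = 2·v_{7}  so sig = (2; 2)
  P = {3,7}:  v_{3} + v_{7} = 2·v_{8}  so sig = (2; 2)
  P = {2,4}:  v_{2} + v_{4} = 2·v_{8} + 2·v_{9}  so sig = (2; 2,2)
  P = {1,8,9}:  v_{1} + v_{8} + v_{9} = v_{7}  so sig = (3; 1)
  P = {2,5,8}:  v_{2} + v_{5} + v_{8} = v_{3}  so sig = (3; 1)
  P = {7,8,9}:  v_{7} + v_{8} + v_{9} = v_{4}  so sig = (3; 1)

Sorted signature multiset PRS(X):
{ (2; —) ×3,  (2; 1,1) ×8,  (2; 1,3),  (2; 2) ×2,  (2; 2,2),  (3; 1) ×3 }


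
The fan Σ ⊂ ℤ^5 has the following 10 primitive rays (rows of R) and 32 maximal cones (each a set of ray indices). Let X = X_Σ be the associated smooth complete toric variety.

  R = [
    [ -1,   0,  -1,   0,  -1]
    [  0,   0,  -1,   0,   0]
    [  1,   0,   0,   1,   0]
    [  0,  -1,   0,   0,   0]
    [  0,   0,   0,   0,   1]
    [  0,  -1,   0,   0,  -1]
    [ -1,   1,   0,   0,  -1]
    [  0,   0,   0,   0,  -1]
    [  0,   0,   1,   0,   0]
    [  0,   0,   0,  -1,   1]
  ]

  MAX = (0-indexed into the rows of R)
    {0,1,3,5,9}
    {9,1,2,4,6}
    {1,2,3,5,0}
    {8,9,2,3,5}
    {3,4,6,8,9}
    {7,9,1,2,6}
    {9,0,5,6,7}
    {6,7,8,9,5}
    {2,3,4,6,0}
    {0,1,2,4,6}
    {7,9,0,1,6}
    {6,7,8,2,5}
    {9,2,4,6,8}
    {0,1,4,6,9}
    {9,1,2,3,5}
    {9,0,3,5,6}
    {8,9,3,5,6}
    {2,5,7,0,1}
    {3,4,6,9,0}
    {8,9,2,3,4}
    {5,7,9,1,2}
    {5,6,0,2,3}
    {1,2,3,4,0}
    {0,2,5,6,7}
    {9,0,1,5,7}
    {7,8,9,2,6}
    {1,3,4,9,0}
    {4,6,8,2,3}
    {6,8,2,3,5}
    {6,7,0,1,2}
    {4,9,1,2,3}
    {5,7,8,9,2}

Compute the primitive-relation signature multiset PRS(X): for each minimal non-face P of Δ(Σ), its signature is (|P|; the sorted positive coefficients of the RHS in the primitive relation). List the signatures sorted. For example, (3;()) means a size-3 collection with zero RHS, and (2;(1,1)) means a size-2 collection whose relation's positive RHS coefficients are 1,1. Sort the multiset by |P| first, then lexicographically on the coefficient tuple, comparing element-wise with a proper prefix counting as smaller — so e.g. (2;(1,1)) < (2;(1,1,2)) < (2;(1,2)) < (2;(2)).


|primitive collections| = 10. Relations:

  {1,8}:  v_{1} + v_{8} = 0  →  sig = (2;())
  {4,7}:  v_{4} + v_{7} = 0  →  sig = (2;())
  {3,7}:  v_{3} + v_{7} = v_{5}  →  sig = (2;(1))
  {4,5}:  v_{4} + v_{5} = v_{3}  →  sig = (2;(1))
  {0,8}:  v_{0} + v_{8} = v_{3} + v_{6}  →  sig = (2;(1,1))
  {0,2,9}:  v_{0} + v_{2} + v_{9} = v_{1}  →  sig = (3;(1))
  {1,3,6}:  v_{1} + v_{3} + v_{6} = v_{0}  →  sig = (3;(1))
  {1,5,6}:  v_{1} + v_{5} + v_{6} = v_{0} + v_{7}  →  sig = (3;(1,1))
  {2,3,6,9}:  v_{2} + v_{3} + v_{6} + v_{9} = 0  →  sig = (4;())
  {2,5,6,9}:  v_{2} + v_{5} + v_{6} + v_{9} = v_{7}  →  sig = (4;(1))

so the primitive-relation signature multiset is
    |P|=2: 5 collections, coeffs (), (), (1), (1), (1,1)
    |P|=3: 3 collections, coeffs (1), (1), (1,1)
    |P|=4: 2 collections, coeffs (), (1)


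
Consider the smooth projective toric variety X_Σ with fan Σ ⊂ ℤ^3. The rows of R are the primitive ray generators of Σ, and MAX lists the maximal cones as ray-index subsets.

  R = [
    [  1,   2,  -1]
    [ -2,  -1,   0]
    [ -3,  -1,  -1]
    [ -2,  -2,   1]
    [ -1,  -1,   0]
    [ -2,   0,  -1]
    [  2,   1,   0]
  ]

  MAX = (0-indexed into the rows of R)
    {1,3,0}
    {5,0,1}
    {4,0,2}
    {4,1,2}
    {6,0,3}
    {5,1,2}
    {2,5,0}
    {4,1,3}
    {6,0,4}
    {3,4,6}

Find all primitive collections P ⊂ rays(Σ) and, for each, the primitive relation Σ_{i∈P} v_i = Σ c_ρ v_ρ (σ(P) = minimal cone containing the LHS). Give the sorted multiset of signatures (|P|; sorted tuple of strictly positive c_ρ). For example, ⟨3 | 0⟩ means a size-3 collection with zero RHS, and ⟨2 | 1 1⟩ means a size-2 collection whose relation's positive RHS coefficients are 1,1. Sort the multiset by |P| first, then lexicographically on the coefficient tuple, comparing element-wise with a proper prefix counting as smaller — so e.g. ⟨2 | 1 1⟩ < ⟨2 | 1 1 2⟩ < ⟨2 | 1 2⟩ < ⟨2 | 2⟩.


Minimal non-faces — 9 found among 7 rays, 10 max cones:

  P = {1,6}:  v_{1} + v_{6} = 0 ; sig = ⟨2 | 0⟩
  P = {4,5}:  v_{4} + v_{5} = v_{2} ; sig = ⟨2 | 1⟩
  P = {5,6}:  v_{5} + v_{6} = v_{0} + v_{4} ; sig = ⟨2 | 1 1⟩
  P = {2,3}:  v_{2} + v_{3} = 2·v_{1} + v_{4} ; sig = ⟨2 | 1 2⟩
  P = {2,6}:  v_{2} + v_{6} = v_{0} + 2·v_{4} ; sig = ⟨2 | 1 2⟩
  P = {3,5}:  v_{3} + v_{5} = 2·v_{1} ; sig = ⟨2 | 2⟩
  P = {0,1,4}:  v_{0} + v_{1} + v_{4} = v_{5} ; sig = ⟨3 | 1⟩
  P = {0,3,4}:  v_{0} + v_{3} + v_{4} = v_{1} ; sig = ⟨3 | 1⟩
  P = {0,1,2}:  v_{0} + v_{1} + v_{2} = 2·v_{5} ; sig = ⟨3 | 2⟩

Signatures (|P|; sorted positive RHS coefficients), sorted:
    ⟨2 | 0⟩
    ⟨2 | 1⟩
    ⟨2 | 1 1⟩
    ⟨2 | 1 2⟩
    ⟨2 | 1 2⟩
    ⟨2 | 2⟩
    ⟨3 | 1⟩
    ⟨3 | 1⟩
    ⟨3 | 2⟩


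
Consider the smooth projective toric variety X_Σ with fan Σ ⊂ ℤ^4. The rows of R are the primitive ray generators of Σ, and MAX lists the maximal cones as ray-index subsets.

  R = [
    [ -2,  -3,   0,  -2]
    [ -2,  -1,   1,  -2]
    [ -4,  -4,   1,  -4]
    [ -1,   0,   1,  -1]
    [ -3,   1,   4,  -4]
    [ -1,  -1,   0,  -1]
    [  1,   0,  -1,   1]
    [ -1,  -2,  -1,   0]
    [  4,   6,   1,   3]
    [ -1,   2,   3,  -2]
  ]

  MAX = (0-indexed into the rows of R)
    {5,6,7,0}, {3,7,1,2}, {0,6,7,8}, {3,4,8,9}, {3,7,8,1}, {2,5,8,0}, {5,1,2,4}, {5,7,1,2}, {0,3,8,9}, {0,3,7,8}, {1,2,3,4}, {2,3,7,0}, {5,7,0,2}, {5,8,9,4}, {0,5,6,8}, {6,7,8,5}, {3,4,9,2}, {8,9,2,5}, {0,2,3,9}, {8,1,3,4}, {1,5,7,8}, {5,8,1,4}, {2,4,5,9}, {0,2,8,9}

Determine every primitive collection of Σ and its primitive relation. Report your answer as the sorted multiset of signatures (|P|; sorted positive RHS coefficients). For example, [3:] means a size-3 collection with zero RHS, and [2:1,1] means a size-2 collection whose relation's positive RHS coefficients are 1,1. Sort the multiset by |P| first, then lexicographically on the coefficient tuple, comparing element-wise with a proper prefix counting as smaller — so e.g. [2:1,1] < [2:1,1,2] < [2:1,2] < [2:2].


Δ(Σ) — 10 vertices, 17 min non-faces:

  • {3,6}:  v_{3} + v_{6} = 0  ⇒ sig = [2:]
  • {0,1}:  v_{0} + v_{1} = v_{2}  ⇒ sig = [2:1]
  • {1,6}:  v_{1} + v_{6} = v_{5}  ⇒ sig = [2:1]
  • {1,9}:  v_{1} + v_{9} = v_{4}  ⇒ sig = [2:1]
  • {3,5}:  v_{3} + v_{5} = v_{1}  ⇒ sig = [2:1]
  • {0,4}:  v_{0} + v_{4} = v_{2} + v_{9}  ⇒ sig = [2:1,1]
  • {2,6}:  v_{2} + v_{6} = v_{0} + v_{5}  ⇒ sig = [2:1,1]
  • {4,6}:  v_{4} + v_{6} = v_{5} + v_{9}  ⇒ sig = [2:1,1]
  • {6,9}:  v_{6} + v_{9} = v_{2} + v_{8}  ⇒ sig = [2:1,1]
  • {4,7}:  v_{4} + v_{7} = v_{1} + 2·v_{3}  ⇒ sig = [2:1,2]
  • {7,9}:  v_{7} + v_{9} = 2·v_{3}  ⇒ sig = [2:2]
  • {2,3,8}:  v_{2} + v_{3} + v_{8} = v_{9}  ⇒ sig = [3:1]
  • {2,7,8}:  v_{2} + v_{7} + v_{8} = v_{3}  ⇒ sig = [3:1]
  • {1,2,8}:  v_{1} + v_{2} + v_{8} = v_{5} + v_{9}  ⇒ sig = [3:1,1]
  • {0,5,9}:  v_{0} + v_{5} + v_{9} = 2·v_{2} + v_{8}  ⇒ sig = [3:1,2]
  • {2,4,8}:  v_{2} + v_{4} + v_{8} = v_{5} + 2·v_{9}  ⇒ sig = [3:1,2]
  • {0,5,7,8}:  v_{0} + v_{5} + v_{7} + v_{8} = 0  ⇒ sig = [4:]

Signatures (|P|; sorted positive RHS coefficients), sorted:
    |P|=2: 11 collections, coeffs (), (1), (1), (1), (1), (1,1), (1,1), (1,1), (1,1), (1,2), (2)
    |P|=3: 5 collections, coeffs (1), (1), (1,1), (1,2), (1,2)
    |P|=4: 1 collection, coeffs ()
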